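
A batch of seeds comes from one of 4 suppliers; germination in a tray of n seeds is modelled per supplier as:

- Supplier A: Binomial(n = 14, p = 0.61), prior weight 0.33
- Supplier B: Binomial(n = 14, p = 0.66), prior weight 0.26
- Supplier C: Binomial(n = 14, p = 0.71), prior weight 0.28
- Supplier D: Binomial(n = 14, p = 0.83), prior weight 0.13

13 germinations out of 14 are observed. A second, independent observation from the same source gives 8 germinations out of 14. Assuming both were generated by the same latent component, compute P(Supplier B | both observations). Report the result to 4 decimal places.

0.2664

P(component k | x) = π_k·f_k(x) / marginal(x), where marginal(x) = Σ_j π_j·f_j(x).
Since both observations come from the same component, the likelihood for component k is f_k(x₁)·f_k(x₂).
  p_A = [0.00884057] × [0.202573] = 0.00179086
  p_B = [0.0214624] × [0.167025] = 0.00358475
  p_C = [0.0473026] × [0.115348] = 0.00545626
  p_D = [0.211151] × [0.0163258] = 0.00344719
Unnormalised posteriors:
  π_A·p_A = 0.33 × 0.00179086 = 0.000590985
  π_B·p_B = 0.26 × 0.00358475 = 0.000932034
  π_C·p_C = 0.28 × 0.00545626 = 0.00152775
  π_D·p_D = 0.13 × 0.00344719 = 0.000448135
Sum: 0.000590985 + 0.000932034 + 0.00152775 + 0.000448135 = 0.00349891
P(Supplier B | data) ≈ 0.2664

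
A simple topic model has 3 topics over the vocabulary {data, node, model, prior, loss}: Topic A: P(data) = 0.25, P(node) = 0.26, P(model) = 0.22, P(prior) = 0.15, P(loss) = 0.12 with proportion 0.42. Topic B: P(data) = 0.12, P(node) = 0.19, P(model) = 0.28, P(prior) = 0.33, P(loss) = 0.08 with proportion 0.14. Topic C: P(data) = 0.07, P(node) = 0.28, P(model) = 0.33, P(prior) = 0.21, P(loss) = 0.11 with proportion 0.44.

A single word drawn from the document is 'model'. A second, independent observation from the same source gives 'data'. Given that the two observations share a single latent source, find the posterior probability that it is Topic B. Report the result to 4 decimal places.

0.1239

The responsibility of component k is P(Z=k) f_k(x) divided by Σ_j P(Z=j) f_j(x).
Since both observations come from the same component, the likelihood for component k is f_k(x₁)·f_k(x₂).
  f_A = [0.22] × [0.25] = 0.055
  f_B = [0.28] × [0.12] = 0.0336
  f_C = [0.33] × [0.07] = 0.0231
Prior × likelihood for each component:
  P(Z=A)·f_A = 0.42 × 0.055 = 0.0231
  P(Z=B)·f_B = 0.14 × 0.0336 = 0.004704
  P(Z=C)·f_C = 0.44 × 0.0231 = 0.010164
Marginal: 0.0231 + 0.004704 + 0.010164 = 0.037968
So the posterior for Topic B is 0.004704 / 0.037968 ≈ 0.1239.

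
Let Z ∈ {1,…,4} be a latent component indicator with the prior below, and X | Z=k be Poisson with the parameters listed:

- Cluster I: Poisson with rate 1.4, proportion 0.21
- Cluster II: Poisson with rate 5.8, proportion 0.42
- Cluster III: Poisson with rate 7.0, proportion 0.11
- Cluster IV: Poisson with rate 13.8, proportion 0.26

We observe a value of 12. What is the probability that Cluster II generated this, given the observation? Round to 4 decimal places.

0.1164

P(component k | x) = w_k·f_k(x) / marginal(x), where marginal(x) = Σ_j w_j·f_j(x).
Evaluate each component's likelihood at the observed value:
  f_I = 2.91868e-08
  f_II = 0.0091599
  f_III = 0.0263498
  f_IV = 0.101146
Unnormalised posteriors:
  w_I·f_I = 0.21 × 2.91868e-08 = 6.12924e-09
  w_II·f_II = 0.42 × 0.0091599 = 0.00384716
  w_III·f_III = 0.11 × 0.0263498 = 0.00289848
  w_IV·f_IV = 0.26 × 0.101146 = 0.0262979
Evidence: 6.12924e-09 + 0.00384716 + 0.00289848 + 0.0262979 = 0.0330436
So the posterior for Cluster II is 0.00384716 / 0.0330436 ≈ 0.1164.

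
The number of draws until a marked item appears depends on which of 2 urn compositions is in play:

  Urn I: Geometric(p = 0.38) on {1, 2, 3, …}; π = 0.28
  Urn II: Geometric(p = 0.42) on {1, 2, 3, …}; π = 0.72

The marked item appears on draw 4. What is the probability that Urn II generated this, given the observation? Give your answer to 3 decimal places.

0.699

Apply Bayes' rule: the posterior for each component is proportional to its prior times its likelihood at x.
Evaluate each component's likelihood at the observed value:
  L_I = 0.38·(1−0.38)^3 = 0.38·0.238328 = 0.0905646
  L_II = 0.42·(1−0.42)^3 = 0.42·0.195112 = 0.081947
Multiply by the mixture weights:
  π_I·L_I = 0.28 × 0.0905646 = 0.0253581
  π_II·L_II = 0.72 × 0.081947 = 0.0590019
Normaliser: 0.0253581 + 0.0590019 = 0.08436
P(Urn II | the observation) ≈ 0.699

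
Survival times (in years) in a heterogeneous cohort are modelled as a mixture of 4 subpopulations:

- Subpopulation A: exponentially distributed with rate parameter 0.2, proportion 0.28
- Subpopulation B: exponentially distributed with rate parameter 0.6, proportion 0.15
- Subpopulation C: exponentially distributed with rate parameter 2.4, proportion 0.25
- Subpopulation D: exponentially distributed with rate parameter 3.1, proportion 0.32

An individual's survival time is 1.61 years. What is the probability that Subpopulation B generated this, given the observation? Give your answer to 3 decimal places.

The responsibility of component k is π_k f_k(x) divided by Σ_j π_j f_j(x).
Exponential densities:
  p_A = 0.2·e^(−0.2·1.61) = 0.2·e^(−0.3220) = 0.14494
  p_B = 0.6·e^(−0.6·1.61) = 0.6·e^(−0.9660) = 0.228361
  p_C = 2.4·e^(−2.4·1.61) = 2.4·e^(−3.8640) = 0.0503614
  p_D = 3.1·e^(−3.1·1.61) = 3.1·e^(−4.9910) = 0.0210765
Weight by the priors:
  π_A·p_A = 0.28 × 0.14494 = 0.0405831
  π_B·p_B = 0.15 × 0.228361 = 0.0342542
  π_C·p_C = 0.25 × 0.0503614 = 0.0125903
  π_D·p_D = 0.32 × 0.0210765 = 0.00674447
Sum: 0.0405831 + 0.0342542 + 0.0125903 + 0.00674447 = 0.0941721
P(Subpopulation B | data) = 0.0342542 / 0.0941721 ≈ 0.364

0.364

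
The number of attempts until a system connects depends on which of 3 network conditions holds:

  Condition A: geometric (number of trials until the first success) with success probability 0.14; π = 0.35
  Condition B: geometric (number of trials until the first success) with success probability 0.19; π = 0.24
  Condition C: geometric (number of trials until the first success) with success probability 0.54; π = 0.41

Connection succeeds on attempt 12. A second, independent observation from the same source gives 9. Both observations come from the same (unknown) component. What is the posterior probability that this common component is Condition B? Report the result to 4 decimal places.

Apply Bayes' rule: the posterior for each component is proportional to its prior times its likelihood at x.
Since both observations come from the same component, the likelihood for component k is f_k(x₁)·f_k(x₂).
  f_A = [0.14·(1−0.14)^11 = 0.14·0.190319 = 0.0266447] × [0.0418905] = 0.00111616
  f_B = [0.19·(1−0.19)^11 = 0.19·0.0984771 = 0.0187106] × [0.0352074] = 0.000658753
  f_C = [0.54·(1−0.54)^11 = 0.54·0.000195135 = 0.000105373] × [0.00108257] = 1.14074e-07
Unnormalised posteriors:
  P(Z=A)·f_A = 0.35 × 0.00111616 = 0.000390656
  P(Z=B)·f_B = 0.24 × 0.000658753 = 0.000158101
  P(Z=C)·f_C = 0.41 × 1.14074e-07 = 4.67703e-08
Normaliser: 0.000390656 + 0.000158101 + 4.67703e-08 = 0.000548804
P(Condition B | x) = 0.000158101 / 0.000548804 ≈ 0.2881

0.2881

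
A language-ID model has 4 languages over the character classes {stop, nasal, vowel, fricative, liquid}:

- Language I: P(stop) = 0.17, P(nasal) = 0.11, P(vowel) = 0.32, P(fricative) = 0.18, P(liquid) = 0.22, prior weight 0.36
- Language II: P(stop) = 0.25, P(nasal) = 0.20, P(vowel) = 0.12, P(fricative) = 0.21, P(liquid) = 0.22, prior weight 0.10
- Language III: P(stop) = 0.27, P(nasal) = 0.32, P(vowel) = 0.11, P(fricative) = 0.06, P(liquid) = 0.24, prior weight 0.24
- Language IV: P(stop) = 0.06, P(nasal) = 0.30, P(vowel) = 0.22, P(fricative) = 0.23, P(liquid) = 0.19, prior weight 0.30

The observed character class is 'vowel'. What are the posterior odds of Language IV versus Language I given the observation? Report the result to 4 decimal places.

Posterior odds = (w_i f_i(x)) / (w_j f_j(x)); the normalising sum cancels.
Evaluate each component's likelihood at the observed value:
  p_I = P(vowel | comp) = 0.32
  p_II = P(vowel | comp) = 0.12
  p_III = P(vowel | comp) = 0.11
  p_IV = P(vowel | comp) = 0.22
0.066 / 0.1152 ≈ 0.5729

0.5729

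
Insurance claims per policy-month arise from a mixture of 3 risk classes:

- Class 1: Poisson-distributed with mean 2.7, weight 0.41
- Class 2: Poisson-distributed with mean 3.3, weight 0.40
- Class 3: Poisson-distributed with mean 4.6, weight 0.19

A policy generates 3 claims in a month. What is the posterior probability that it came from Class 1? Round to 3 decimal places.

0.431

P(component k | x) = π_k·f_k(x) / marginal(x), where marginal(x) = Σ_j π_j·f_j(x).
Component likelihoods at x = 3 claims:
  f_1 = 0.220468
  f_2 = 0.220912
  f_3 = 0.163068
Weight by the priors:
  π_1·f_1 = 0.41 × 0.220468 = 0.0903918
  π_2·f_2 = 0.40 × 0.220912 = 0.0883647
  π_3·f_3 = 0.19 × 0.163068 = 0.0309828
Normaliser: 0.0903918 + 0.0883647 + 0.0309828 = 0.209739
P(Class 1 | data) = 0.0903918 / 0.209739 ≈ 0.431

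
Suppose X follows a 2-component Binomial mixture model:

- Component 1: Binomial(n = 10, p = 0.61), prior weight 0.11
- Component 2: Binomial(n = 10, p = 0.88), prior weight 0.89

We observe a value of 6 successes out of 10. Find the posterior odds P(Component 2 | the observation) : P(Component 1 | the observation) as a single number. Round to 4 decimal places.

0.6537

Since P(k|x) ∝ P(Z=k) f_k(x), the posterior odds are P(Z=i) f_i(x) / (P(Z=j) f_j(x)).
Component likelihoods at x = 6 successes out of 10:
  L_1 = 0.250298
  L_2 = 0.0202228
0.0179983 / 0.0275327 ≈ 0.6537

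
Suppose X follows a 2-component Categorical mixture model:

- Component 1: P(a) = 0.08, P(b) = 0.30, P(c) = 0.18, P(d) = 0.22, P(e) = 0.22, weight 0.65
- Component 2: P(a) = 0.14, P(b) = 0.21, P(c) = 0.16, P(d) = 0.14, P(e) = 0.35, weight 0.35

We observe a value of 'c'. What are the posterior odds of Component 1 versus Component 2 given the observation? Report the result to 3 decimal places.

2.089

The posterior odds equal the prior odds times the likelihood ratio: (π_i/π_j)·(f_i(x)/f_j(x)).
Categorical probabilities:
  p_1 = 0.18
  p_2 = 0.16
Odds = (0.65/0.35) × (0.18/0.16) = 1.85714 × 1.125 ≈ 2.089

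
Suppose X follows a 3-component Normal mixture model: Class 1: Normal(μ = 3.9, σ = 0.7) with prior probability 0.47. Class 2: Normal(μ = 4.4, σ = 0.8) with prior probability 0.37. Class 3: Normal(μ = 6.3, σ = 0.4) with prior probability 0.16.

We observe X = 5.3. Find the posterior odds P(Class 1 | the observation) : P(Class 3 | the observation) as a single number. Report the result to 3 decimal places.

5.170

Since P(k|x) ∝ w_k f_k(x), the posterior odds are w_i f_i(x) / (w_j f_j(x)).
Component likelihoods at x = 5.3:
  f_1 = 0.07713
  f_2 = 0.264846
  f_3 = 0.0438208
Odds = (0.47/0.16) × (0.07713/0.0438208) = 2.9375 × 1.76012 ≈ 5.170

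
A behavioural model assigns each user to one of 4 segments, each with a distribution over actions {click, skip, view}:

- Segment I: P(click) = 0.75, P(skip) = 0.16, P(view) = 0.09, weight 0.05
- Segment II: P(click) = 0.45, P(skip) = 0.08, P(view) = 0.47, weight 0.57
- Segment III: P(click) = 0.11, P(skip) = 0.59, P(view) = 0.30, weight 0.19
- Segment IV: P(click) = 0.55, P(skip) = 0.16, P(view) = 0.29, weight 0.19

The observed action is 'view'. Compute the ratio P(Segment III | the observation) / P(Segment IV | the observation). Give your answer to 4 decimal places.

Only the two components matter; the odds are (π_i f_i(x)) / (π_j f_j(x)).
Component likelihoods at x = 'view':
  f_I = P(view | comp) = 0.09
  f_II = P(view | comp) = 0.47
  f_III = P(view | comp) = 0.30
  f_IV = P(view | comp) = 0.29
Posterior odds = (π_III·f_III) / (π_IV·f_IV) = (0.19·0.3) / (0.19·0.29) = 0.057 / 0.0551 ≈ 1.0345

1.0345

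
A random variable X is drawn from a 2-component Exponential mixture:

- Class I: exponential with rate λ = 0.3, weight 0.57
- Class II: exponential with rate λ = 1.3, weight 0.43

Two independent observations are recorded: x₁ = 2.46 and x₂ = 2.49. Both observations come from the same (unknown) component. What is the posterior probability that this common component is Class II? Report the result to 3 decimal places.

0.091

By Bayes' theorem, P(k | x) = P(Z=k) f_k(x) / Σ_j P(Z=j) f_j(x).
Since both observations come from the same component, the likelihood for component k is f_k(x₁)·f_k(x₂).
  f_I = [0.3·e^(−0.3·2.46) = 0.3·e^(−0.7380) = 0.143421] × [0.142136] = 0.0203852
  f_II = [1.3·e^(−1.3·2.46) = 1.3·e^(−3.1980) = 0.053097] × [0.051066] = 0.00271145
Prior × likelihood for each component:
  P(Z=I)·f_I = 0.57 × 0.0203852 = 0.0116196
  P(Z=II)·f_II = 0.43 × 0.00271145 = 0.00116592
Marginal: 0.0116196 + 0.00116592 = 0.0127855
So the posterior for Class II is 0.00116592 / 0.0127855 ≈ 0.091.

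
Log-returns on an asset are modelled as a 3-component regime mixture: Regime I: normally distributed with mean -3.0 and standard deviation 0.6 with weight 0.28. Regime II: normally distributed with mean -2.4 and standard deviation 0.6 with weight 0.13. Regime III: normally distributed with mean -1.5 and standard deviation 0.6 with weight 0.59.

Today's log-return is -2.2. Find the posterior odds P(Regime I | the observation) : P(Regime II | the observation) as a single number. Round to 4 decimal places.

0.9361

The posterior odds equal the prior odds times the likelihood ratio: (π_i/π_j)·(f_i(x)/f_j(x)).
Component likelihoods at x = -2.2:
  p_I = (1/(0.6·√(2π)))·exp(−(-2.2−-3.0)²/(2·0.6²)) = 0.664904·exp(-0.88889) = 0.27335
  p_II = (1/(0.6·√(2π)))·exp(−(-2.2−-2.4)²/(2·0.6²)) = 0.664904·exp(-0.05556) = 0.628972
  p_III = (1/(0.6·√(2π)))·exp(−(-2.2−-1.5)²/(2·0.6²)) = 0.664904·exp(-0.68056) = 0.336664
Odds = (0.28/0.13) × (0.27335/0.628972) = 2.15385 × 0.434598 ≈ 0.9361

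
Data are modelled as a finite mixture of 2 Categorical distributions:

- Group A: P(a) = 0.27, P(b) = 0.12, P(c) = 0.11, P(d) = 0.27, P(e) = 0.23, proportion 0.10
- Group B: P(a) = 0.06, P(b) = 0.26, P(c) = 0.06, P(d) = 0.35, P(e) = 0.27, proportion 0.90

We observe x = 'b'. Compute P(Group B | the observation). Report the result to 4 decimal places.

Apply Bayes' rule: the posterior for each component is proportional to its prior times its likelihood at x.
Categorical probabilities:
  f_A = 0.12
  f_B = 0.26
Weight by the priors:
  π_A·f_A = 0.10 × 0.12 = 0.012
  π_B·f_B = 0.90 × 0.26 = 0.234
Sum: 0.012 + 0.234 = 0.246
So the posterior for Group B is 0.234 / 0.246 ≈ 0.9512.

0.9512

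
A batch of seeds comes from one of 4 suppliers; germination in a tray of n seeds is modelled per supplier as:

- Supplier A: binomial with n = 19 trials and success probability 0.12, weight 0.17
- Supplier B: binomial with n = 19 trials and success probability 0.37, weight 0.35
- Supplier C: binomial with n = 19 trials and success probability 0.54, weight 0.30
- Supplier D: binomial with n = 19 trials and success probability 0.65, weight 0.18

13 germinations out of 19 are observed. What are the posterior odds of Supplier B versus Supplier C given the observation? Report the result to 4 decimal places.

0.0565

Only the two components matter; the odds are (π_i f_i(x)) / (π_j f_j(x)).
Binomial probabilities:
  p_A = 1.34814e-08
  p_B = 0.00413188
  p_C = 0.085339
  p_D = 0.184401
Odds = (0.35/0.30) × (0.00413188/0.085339) = 1.16667 × 0.0484172 ≈ 0.0565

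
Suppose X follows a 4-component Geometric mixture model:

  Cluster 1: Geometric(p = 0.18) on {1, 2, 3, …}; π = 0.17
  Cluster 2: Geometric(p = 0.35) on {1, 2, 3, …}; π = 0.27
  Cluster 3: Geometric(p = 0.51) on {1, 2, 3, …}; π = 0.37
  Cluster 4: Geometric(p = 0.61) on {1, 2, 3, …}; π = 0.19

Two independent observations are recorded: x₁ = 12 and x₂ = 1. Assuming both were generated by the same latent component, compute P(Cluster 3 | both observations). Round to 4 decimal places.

The responsibility of component k is π_k f_k(x) divided by Σ_j π_j f_j(x).
Since both observations come from the same component, the likelihood for component k is f_k(x₁)·f_k(x₂).
  f_1 = [0.0202873] × [0.18] = 0.00365172
  f_2 = [0.00306277] × [0.35] = 0.00107197
  f_3 = [0.000199401] × [0.51] = 0.000101694
  f_4 = [1.9366e-05] × [0.61] = 1.18133e-05
Weight by the priors:
  π_1·f_1 = 0.17 × 0.00365172 = 0.000620792
  π_2·f_2 = 0.27 × 0.00107197 = 0.000289432
  π_3·f_3 = 0.37 × 0.000101694 = 3.76269e-05
  π_4·f_4 = 0.19 × 1.18133e-05 = 2.24452e-06
Denominator: 0.000620792 + 0.000289432 + 3.76269e-05 + 2.24452e-06 = 0.000950096
P(Cluster 3 | x₁, x₂) ≈ 0.0396

0.0396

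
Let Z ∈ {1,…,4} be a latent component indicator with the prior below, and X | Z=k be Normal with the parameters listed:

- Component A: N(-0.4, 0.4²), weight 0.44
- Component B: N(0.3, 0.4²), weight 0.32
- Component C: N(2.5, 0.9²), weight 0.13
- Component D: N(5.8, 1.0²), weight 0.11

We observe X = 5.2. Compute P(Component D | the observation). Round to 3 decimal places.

P(component k | x) = π_k·f_k(x) / marginal(x), where marginal(x) = Σ_j π_j·f_j(x).
Normal densities:
  f_A = 2.74152e-43
  f_B = 2.58936e-33
  f_C = 0.00492428
  f_D = 0.333225
Multiply by the mixture weights:
  π_A·f_A = 0.44 × 2.74152e-43 = 1.20627e-43
  π_B·f_B = 0.32 × 2.58936e-33 = 8.28595e-34
  π_C·f_C = 0.13 × 0.00492428 = 0.000640156
  π_D·f_D = 0.11 × 0.333225 = 0.0366547
Sum: 1.20627e-43 + 8.28595e-34 + 0.000640156 + 0.0366547 = 0.0372949
P(Component D | 5.2) = 0.0366547 / 0.0372949 ≈ 0.983

0.983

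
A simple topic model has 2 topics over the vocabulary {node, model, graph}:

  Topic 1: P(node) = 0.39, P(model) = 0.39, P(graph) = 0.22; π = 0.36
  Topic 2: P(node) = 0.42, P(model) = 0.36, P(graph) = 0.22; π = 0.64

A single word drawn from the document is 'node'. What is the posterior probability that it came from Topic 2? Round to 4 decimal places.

0.6569

Posterior ∝ prior × likelihood, so P(k | x) ∝ w_k f_k(x); normalise over all components.
Component likelihoods at x = 'node':
  f_1 = P(node | comp) = 0.39
  f_2 = P(node | comp) = 0.42
Multiply by the mixture weights:
  w_1·f_1 = 0.36 × 0.39 = 0.1404
  w_2·f_2 = 0.64 × 0.42 = 0.2688
Normaliser: 0.1404 + 0.2688 = 0.4092
Responsibility of Topic 2: 0.2688 / 0.4092 ≈ 0.6569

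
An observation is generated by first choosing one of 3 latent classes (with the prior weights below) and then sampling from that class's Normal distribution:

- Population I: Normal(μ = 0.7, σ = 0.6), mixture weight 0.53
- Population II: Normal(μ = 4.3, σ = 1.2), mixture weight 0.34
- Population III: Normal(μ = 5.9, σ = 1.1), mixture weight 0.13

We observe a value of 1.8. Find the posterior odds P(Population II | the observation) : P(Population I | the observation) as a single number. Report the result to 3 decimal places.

Only the two components matter; the odds are (π_i f_i(x)) / (π_j f_j(x)).
Component likelihoods at x = 1.8:
  L_I = (1/(0.6·√(2π)))·exp(−(1.8−0.7)²/(2·0.6²)) = 0.664904·exp(-1.68056) = 0.123852
  L_II = (1/(1.2·√(2π)))·exp(−(1.8−4.3)²/(2·1.2²)) = 0.332452·exp(-2.17014) = 0.0379533
  L_III = (1/(1.1·√(2π)))·exp(−(1.8−5.9)²/(2·1.1²)) = 0.362675·exp(-6.94628) = 0.000348968
0.0129041 / 0.0656415 ≈ 0.197

0.197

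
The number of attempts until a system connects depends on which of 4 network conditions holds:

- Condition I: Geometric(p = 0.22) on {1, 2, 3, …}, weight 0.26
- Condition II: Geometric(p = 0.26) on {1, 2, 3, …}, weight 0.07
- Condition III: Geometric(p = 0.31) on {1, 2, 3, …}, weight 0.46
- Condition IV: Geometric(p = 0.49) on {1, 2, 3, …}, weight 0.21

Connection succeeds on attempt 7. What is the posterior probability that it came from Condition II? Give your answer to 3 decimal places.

By Bayes' theorem, P(k | x) = π_k f_k(x) / Σ_j π_j f_j(x).
Evaluate each component's likelihood at the observed value:
  f_I = 0.22·(1−0.22)^6 = 0.22·0.2252 = 0.0495439
  f_II = 0.26·(1−0.26)^6 = 0.26·0.164206 = 0.0426937
  f_III = 0.31·(1−0.31)^6 = 0.31·0.107918 = 0.0334546
  f_IV = 0.49·(1−0.49)^6 = 0.49·0.0175963 = 0.00862218
Unnormalised posteriors:
  π_I·f_I = 0.26 × 0.0495439 = 0.0128814
  π_II·f_II = 0.07 × 0.0426937 = 0.00298856
  π_III·f_III = 0.46 × 0.0334546 = 0.0153891
  π_IV·f_IV = 0.21 × 0.00862218 = 0.00181066
Sum: 0.0128814 + 0.00298856 + 0.0153891 + 0.00181066 = 0.0330698
So the posterior for Condition II is 0.00298856 / 0.0330698 ≈ 0.090.

0.090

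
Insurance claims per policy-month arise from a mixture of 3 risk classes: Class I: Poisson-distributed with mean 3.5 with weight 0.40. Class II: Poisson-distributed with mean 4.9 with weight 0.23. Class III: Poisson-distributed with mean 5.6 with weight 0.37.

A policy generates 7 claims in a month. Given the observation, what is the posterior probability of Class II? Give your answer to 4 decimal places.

0.2700

The responsibility of component k is π_k f_k(x) divided by Σ_j π_j f_j(x).
Evaluate each component's likelihood at the observed value:
  L_I = 0.0385492
  L_II = 0.100207
  L_III = 0.126717
Prior × likelihood for each component:
  π_I·L_I = 0.40 × 0.0385492 = 0.0154197
  π_II·L_II = 0.23 × 0.100207 = 0.0230477
  π_III·L_III = 0.37 × 0.126717 = 0.0468855
Marginal: 0.0154197 + 0.0230477 + 0.0468855 = 0.0853528
P(Class II | the observation) = 0.0230477 / 0.0853528 ≈ 0.2700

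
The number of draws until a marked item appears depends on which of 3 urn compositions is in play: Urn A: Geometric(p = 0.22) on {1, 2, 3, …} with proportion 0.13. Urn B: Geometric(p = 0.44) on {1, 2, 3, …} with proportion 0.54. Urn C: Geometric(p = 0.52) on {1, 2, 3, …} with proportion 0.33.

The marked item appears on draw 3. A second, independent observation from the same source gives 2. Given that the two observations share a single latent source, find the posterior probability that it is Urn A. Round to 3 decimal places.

Posterior ∝ prior × likelihood, so P(k | x) ∝ π_k f_k(x); normalise over all components.
Since both observations come from the same component, the likelihood for component k is f_k(x₁)·f_k(x₂).
  L_A = [0.133848] × [0.1716] = 0.0229683
  L_B = [0.137984] × [0.2464] = 0.0339993
  L_C = [0.119808] × [0.2496] = 0.0299041
Multiply by the mixture weights:
  π_A·L_A = 0.13 × 0.0229683 = 0.00298588
  π_B·L_B = 0.54 × 0.0339993 = 0.0183596
  π_C·L_C = 0.33 × 0.0299041 = 0.00986835
Marginal: 0.00298588 + 0.0183596 + 0.00986835 = 0.0312138
P(Urn A | x) = 0.00298588 / 0.0312138 ≈ 0.096

0.096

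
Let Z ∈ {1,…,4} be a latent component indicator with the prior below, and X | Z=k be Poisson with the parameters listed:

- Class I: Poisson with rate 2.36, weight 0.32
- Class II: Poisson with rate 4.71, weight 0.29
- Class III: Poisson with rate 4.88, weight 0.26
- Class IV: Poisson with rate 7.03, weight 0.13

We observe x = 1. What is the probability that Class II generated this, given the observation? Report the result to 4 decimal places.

0.1308

By Bayes' theorem, P(k | x) = π_k f_k(x) / Σ_j π_j f_j(x).
Poisson probabilities:
  f_I = e^(−2.36)·2.36^1/1! = 0.222832
  f_II = e^(−4.71)·4.71^1/1! = 0.0424125
  f_III = e^(−4.88)·4.88^1/1! = 0.0370734
  f_IV = e^(−7.03)·7.03^1/1! = 0.00622107
Multiply by the mixture weights:
  π_I·f_I = 0.32 × 0.222832 = 0.0713062
  π_II·f_II = 0.29 × 0.0424125 = 0.0122996
  π_III·f_III = 0.26 × 0.0370734 = 0.00963909
  π_IV·f_IV = 0.13 × 0.00622107 = 0.000808739
Marginal: 0.0713062 + 0.0122996 + 0.00963909 + 0.000808739 = 0.0940536
So the posterior for Class II is 0.0122996 / 0.0940536 ≈ 0.1308.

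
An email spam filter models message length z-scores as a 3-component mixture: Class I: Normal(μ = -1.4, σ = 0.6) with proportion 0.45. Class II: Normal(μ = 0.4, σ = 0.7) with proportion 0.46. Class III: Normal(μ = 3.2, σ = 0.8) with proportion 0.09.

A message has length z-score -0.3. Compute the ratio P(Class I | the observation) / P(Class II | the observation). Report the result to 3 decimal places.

0.351

Posterior odds = (π_i f_i(x)) / (π_j f_j(x)); the normalising sum cancels.
Component likelihoods at x = -0.3:
  L_I = 0.123852
  L_II = 0.345672
  L_III = 3.47925e-05
Posterior odds = (π_I·L_I) / (π_II·L_II) = (0.45·0.123852) / (0.46·0.345672) = 0.0557334 / 0.159009 ≈ 0.351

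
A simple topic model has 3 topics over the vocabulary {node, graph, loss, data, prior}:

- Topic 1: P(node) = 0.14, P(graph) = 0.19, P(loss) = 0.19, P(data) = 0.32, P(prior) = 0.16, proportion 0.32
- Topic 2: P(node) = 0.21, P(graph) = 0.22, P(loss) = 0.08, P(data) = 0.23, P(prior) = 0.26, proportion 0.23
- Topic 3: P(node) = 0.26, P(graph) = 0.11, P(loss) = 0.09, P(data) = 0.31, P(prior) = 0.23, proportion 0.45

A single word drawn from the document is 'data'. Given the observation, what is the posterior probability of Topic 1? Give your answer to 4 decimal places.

0.3474

P(component k | x) = w_k·f_k(x) / marginal(x), where marginal(x) = Σ_j w_j·f_j(x).
Categorical probabilities:
  f_1 = 0.32
  f_2 = 0.23
  f_3 = 0.31
Prior × likelihood for each component:
  w_1·f_1 = 0.32 × 0.32 = 0.1024
  w_2·f_2 = 0.23 × 0.23 = 0.0529
  w_3·f_3 = 0.45 × 0.31 = 0.1395
Evidence: 0.1024 + 0.0529 + 0.1395 = 0.2948
So the posterior for Topic 1 is 0.1024 / 0.2948 ≈ 0.3474.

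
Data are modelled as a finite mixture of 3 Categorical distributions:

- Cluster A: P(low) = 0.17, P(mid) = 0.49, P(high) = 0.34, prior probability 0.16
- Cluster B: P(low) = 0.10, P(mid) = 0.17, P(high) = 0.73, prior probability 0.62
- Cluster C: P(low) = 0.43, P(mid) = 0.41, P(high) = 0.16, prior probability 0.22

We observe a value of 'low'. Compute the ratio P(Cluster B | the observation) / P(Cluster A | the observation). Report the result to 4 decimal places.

Only the two components matter; the odds are (π_i f_i(x)) / (π_j f_j(x)).
Evaluate each component's likelihood at the observed value:
  p_A = 0.17
  p_B = 0.1
  p_C = 0.43
Odds = (0.62/0.16) × (0.1/0.17) = 3.875 × 0.588235 ≈ 2.2794

2.2794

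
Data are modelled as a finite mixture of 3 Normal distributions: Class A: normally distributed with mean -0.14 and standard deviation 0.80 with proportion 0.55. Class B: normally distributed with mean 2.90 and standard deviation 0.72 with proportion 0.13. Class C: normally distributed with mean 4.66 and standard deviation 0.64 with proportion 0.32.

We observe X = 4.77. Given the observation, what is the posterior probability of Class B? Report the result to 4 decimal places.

0.0124

By Bayes' theorem, P(k | x) = π_k f_k(x) / Σ_j π_j f_j(x).
Component likelihoods at x = 4.77:
  f_A = 3.29702e-09
  f_B = 0.0190019
  f_C = 0.614208
Prior × likelihood for each component:
  π_A·f_A = 0.55 × 3.29702e-09 = 1.81336e-09
  π_B·f_B = 0.13 × 0.0190019 = 0.00247025
  π_C·f_C = 0.32 × 0.614208 = 0.196547
Evidence: 1.81336e-09 + 0.00247025 + 0.196547 = 0.199017
P(Class B | x) ≈ 0.0124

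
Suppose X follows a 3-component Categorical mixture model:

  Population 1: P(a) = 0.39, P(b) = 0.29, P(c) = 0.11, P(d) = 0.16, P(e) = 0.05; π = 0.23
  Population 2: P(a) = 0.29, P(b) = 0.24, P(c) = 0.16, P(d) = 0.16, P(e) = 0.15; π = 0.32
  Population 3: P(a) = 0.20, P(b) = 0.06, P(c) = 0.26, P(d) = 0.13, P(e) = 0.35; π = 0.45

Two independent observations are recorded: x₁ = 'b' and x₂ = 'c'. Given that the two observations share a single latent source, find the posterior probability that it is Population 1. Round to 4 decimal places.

0.2754

The responsibility of component k is π_k f_k(x) divided by Σ_j π_j f_j(x).
Since both observations come from the same component, the likelihood for component k is f_k(x₁)·f_k(x₂).
  p_1 = [P(b | comp) = 0.29] × [0.11] = 0.0319
  p_2 = [P(b | comp) = 0.24] × [0.16] = 0.0384
  p_3 = [P(b | comp) = 0.06] × [0.26] = 0.0156
Prior × likelihood for each component:
  π_1·p_1 = 0.23 × 0.0319 = 0.007337
  π_2·p_2 = 0.32 × 0.0384 = 0.012288
  π_3·p_3 = 0.45 × 0.0156 = 0.00702
Normaliser: 0.007337 + 0.012288 + 0.00702 = 0.026645
Responsibility of Population 1: 0.007337 / 0.026645 ≈ 0.2754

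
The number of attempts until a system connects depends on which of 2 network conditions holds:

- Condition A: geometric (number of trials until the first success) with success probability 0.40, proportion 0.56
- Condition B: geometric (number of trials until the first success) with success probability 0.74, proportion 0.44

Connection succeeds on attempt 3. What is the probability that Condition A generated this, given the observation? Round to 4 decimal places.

0.7856

Apply Bayes' rule: the posterior for each component is proportional to its prior times its likelihood at x.
Geometric probabilities:
  f_A = 0.144
  f_B = 0.050024
Multiply by the mixture weights:
  P(Z=A)·f_A = 0.56 × 0.144 = 0.08064
  P(Z=B)·f_B = 0.44 × 0.050024 = 0.0220106
Marginal: 0.08064 + 0.0220106 = 0.102651
So the posterior for Condition A is 0.08064 / 0.102651 ≈ 0.7856.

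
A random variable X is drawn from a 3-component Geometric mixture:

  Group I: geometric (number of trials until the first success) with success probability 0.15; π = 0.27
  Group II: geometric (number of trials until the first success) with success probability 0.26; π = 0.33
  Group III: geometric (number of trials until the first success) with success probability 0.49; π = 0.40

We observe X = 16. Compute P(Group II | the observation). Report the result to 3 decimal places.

P(component k | x) = π_k·f_k(x) / marginal(x), where marginal(x) = Σ_j π_j·f_j(x).
Component likelihoods at x = 16:
  p_I = 0.15·(1−0.15)^15 = 0.15·0.0873542 = 0.0131031
  p_II = 0.26·(1−0.26)^15 = 0.26·0.0109264 = 0.00284086
  p_III = 0.49·(1−0.49)^15 = 0.49·4.10726e-05 = 2.01256e-05
Multiply by the mixture weights:
  π_I·p_I = 0.27 × 0.0131031 = 0.00353785
  π_II·p_II = 0.33 × 0.00284086 = 0.000937482
  π_III·p_III = 0.40 × 2.01256e-05 = 8.05024e-06
Marginal: 0.00353785 + 0.000937482 + 8.05024e-06 = 0.00448338
P(Group II | data) = 0.000937482 / 0.00448338 ≈ 0.209

0.209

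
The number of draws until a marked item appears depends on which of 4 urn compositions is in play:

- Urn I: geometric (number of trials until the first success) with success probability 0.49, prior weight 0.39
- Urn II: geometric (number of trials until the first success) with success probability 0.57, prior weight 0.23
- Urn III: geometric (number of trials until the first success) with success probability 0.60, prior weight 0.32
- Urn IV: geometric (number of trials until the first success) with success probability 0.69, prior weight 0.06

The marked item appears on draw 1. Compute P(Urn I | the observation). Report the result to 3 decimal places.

0.344

Posterior ∝ prior × likelihood, so P(k | x) ∝ P(Z=k) f_k(x); normalise over all components.
Evaluate each component's likelihood at the observed value:
  L_I = 0.49
  L_II = 0.57
  L_III = 0.6
  L_IV = 0.69
Unnormalised posteriors:
  P(Z=I)·L_I = 0.39 × 0.49 = 0.1911
  P(Z=II)·L_II = 0.23 × 0.57 = 0.1311
  P(Z=III)·L_III = 0.32 × 0.6 = 0.192
  P(Z=IV)·L_IV = 0.06 × 0.69 = 0.0414
Normaliser: 0.1911 + 0.1311 + 0.192 + 0.0414 = 0.5556
Responsibility of Urn I: 0.1911 / 0.5556 ≈ 0.344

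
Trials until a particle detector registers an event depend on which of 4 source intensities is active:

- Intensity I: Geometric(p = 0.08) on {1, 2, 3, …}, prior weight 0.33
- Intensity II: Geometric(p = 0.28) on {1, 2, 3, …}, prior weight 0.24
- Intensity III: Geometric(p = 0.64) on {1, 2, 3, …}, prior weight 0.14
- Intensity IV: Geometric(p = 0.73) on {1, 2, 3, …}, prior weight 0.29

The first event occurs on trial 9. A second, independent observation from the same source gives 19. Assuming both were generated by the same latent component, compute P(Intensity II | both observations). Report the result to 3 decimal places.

0.015

The responsibility of component k is w_k f_k(x) divided by Σ_j w_j f_j(x).
Since both observations come from the same component, the likelihood for component k is f_k(x₁)·f_k(x₂).
  f_I = [0.0410575] × [0.0178349] = 0.000732257
  f_II = [0.0202217] × [0.000757082] = 1.53095e-05
  f_III = [0.000180551] × [6.60123e-09] = 1.19186e-12
  f_IV = [2.06174e-05] × [4.24493e-11] = 8.75193e-16
Weight by the priors:
  w_I·f_I = 0.33 × 0.000732257 = 0.000241645
  w_II·f_II = 0.24 × 1.53095e-05 = 3.67428e-06
  w_III·f_III = 0.14 × 1.19186e-12 = 1.6686e-13
  w_IV·f_IV = 0.29 × 8.75193e-16 = 2.53806e-16
Marginal: 0.000241645 + 3.67428e-06 + 1.6686e-13 + 2.53806e-16 = 0.000245319
So the posterior for Intensity II is 3.67428e-06 / 0.000245319 ≈ 0.015.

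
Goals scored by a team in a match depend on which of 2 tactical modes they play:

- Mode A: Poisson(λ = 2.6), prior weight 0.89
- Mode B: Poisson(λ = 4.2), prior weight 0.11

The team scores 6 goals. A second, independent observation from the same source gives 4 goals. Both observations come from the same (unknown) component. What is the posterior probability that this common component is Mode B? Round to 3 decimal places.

By Bayes' theorem, P(k | x) = π_k f_k(x) / Σ_j π_j f_j(x).
Since both observations come from the same component, the likelihood for component k is f_k(x₁)·f_k(x₂).
  L_A = [e^(−2.6)·2.6^6/6! = 0.0318671] × [0.141422] = 0.0045067
  L_B = [e^(−4.2)·4.2^6/6! = 0.114321] × [0.194424] = 0.0222267
Weight by the priors:
  π_A·L_A = 0.89 × 0.0045067 = 0.00401096
  π_B·L_B = 0.11 × 0.0222267 = 0.00244494
Sum: 0.00401096 + 0.00244494 = 0.0064559
P(Mode B | x) ≈ 0.379

0.379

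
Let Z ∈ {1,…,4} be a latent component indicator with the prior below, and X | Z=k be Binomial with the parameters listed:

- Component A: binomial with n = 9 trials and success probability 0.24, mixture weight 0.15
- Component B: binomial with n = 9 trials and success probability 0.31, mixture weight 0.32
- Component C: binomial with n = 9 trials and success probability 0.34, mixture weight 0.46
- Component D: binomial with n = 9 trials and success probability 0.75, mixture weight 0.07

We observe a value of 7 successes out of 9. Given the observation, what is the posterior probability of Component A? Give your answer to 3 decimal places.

P(component k | x) = π_k·f_k(x) / marginal(x), where marginal(x) = Σ_j π_j·f_j(x).
Evaluate each component's likelihood at the observed value:
  L_A = 0.000953693
  L_B = 0.00471555
  L_C = 0.0082365
  L_D = 0.300339
Multiply by the mixture weights:
  π_A·L_A = 0.15 × 0.000953693 = 0.000143054
  π_B·L_B = 0.32 × 0.00471555 = 0.00150898
  π_C·L_C = 0.46 × 0.0082365 = 0.00378879
  π_D·L_D = 0.07 × 0.300339 = 0.0210237
Sum: 0.000143054 + 0.00150898 + 0.00378879 + 0.0210237 = 0.0264645
Responsibility of Component A: 0.000143054 / 0.0264645 ≈ 0.005

0.005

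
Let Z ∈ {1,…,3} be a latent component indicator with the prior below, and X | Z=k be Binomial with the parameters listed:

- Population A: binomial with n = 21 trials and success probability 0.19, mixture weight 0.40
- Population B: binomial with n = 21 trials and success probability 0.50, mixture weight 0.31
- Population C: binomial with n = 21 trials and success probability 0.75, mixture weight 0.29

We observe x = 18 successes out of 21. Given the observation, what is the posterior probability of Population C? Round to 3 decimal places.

0.994

P(component k | x) = π_k·f_k(x) / marginal(x), where marginal(x) = Σ_j π_j·f_j(x).
Binomial probabilities:
  f_A = C(21,18)·0.19^18·0.81^3 = 1330·1.04127e-13·0.531441 = 7.35989e-11
  f_B = C(21,18)·0.50^18·0.50^3 = 1330·3.8147e-06·0.125 = 0.000634193
  f_C = C(21,18)·0.75^18·0.25^3 = 1330·0.00563771·0.015625 = 0.117159
Prior × likelihood for each component:
  π_A·f_A = 0.40 × 7.35989e-11 = 2.94396e-11
  π_B·f_B = 0.31 × 0.000634193 = 0.0001966
  π_C·f_C = 0.29 × 0.117159 = 0.033976
Marginal: 2.94396e-11 + 0.0001966 + 0.033976 = 0.0341726
Responsibility of Population C: 0.033976 / 0.0341726 ≈ 0.994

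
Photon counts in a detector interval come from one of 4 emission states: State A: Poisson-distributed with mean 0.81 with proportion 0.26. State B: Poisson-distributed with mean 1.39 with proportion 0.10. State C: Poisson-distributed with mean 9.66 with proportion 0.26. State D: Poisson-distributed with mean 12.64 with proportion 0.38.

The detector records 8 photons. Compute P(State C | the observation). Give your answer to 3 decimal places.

Apply Bayes' rule: the posterior for each component is proportional to its prior times its likelihood at x.
Evaluate each component's likelihood at the observed value:
  L_A = e^(−0.81)·0.81^8/8! = 2.04447e-06
  L_B = e^(−1.39)·1.39^8/8! = 8.60852e-05
  L_C = e^(−9.66)·9.66^8/8! = 0.119953
  L_D = e^(−12.64)·12.64^8/8! = 0.0523569
Weight by the priors:
  π_A·L_A = 0.26 × 2.04447e-06 = 5.31563e-07
  π_B·L_B = 0.10 × 8.60852e-05 = 8.60852e-06
  π_C·L_C = 0.26 × 0.119953 = 0.0311878
  π_D·L_D = 0.38 × 0.0523569 = 0.0198956
Normaliser: 5.31563e-07 + 8.60852e-06 + 0.0311878 + 0.0198956 = 0.0510926
P(State C | x) ≈ 0.610

0.610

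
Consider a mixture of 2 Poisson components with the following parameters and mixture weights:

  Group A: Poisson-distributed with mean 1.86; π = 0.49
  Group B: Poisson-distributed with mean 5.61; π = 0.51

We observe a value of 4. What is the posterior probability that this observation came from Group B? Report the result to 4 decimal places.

The responsibility of component k is π_k f_k(x) divided by Σ_j π_j f_j(x).
Component likelihoods at x = 4:
  f_A = e^(−1.86)·1.86^4/4! = 0.0776341
  f_B = e^(−5.61)·5.61^4/4! = 0.151094
Unnormalised posteriors:
  π_A·f_A = 0.49 × 0.0776341 = 0.0380407
  π_B·f_B = 0.51 × 0.151094 = 0.0770581
Normaliser: 0.0380407 + 0.0770581 = 0.115099
P(Group B | data) = 0.0770581 / 0.115099 ≈ 0.6695

0.6695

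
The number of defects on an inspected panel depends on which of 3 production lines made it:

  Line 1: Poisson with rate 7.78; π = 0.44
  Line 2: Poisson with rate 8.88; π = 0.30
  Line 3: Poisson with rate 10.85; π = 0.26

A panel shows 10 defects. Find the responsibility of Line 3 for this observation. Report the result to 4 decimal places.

0.2919

The responsibility of component k is P(Z=k) f_k(x) divided by Σ_j P(Z=j) f_j(x).
Poisson probabilities:
  L_1 = e^(−7.78)·7.78^10/10! = 0.0935884
  L_2 = e^(−8.88)·8.88^10/10! = 0.116905
  L_3 = e^(−10.85)·10.85^10/10! = 0.120904
Prior × likelihood for each component:
  P(Z=1)·L_1 = 0.44 × 0.0935884 = 0.0411789
  P(Z=2)·L_2 = 0.30 × 0.116905 = 0.0350714
  P(Z=3)·L_3 = 0.26 × 0.120904 = 0.0314349
Denominator: 0.0411789 + 0.0350714 + 0.0314349 = 0.107685
P(Line 3 | the observation) = 0.0314349 / 0.107685 ≈ 0.2919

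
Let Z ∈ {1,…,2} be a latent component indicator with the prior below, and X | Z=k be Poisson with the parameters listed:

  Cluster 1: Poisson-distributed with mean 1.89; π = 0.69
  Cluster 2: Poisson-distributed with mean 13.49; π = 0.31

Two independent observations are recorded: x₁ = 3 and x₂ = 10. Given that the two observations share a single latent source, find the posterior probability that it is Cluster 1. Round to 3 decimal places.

By Bayes' theorem, P(k | x) = π_k f_k(x) / Σ_j π_j f_j(x).
Since both observations come from the same component, the likelihood for component k is f_k(x₁)·f_k(x₂).
  p_1 = [e^(−1.89)·1.89^3/3! = 0.169988] × [2.42124e-05] = 4.11582e-06
  p_2 = [e^(−13.49)·13.49^3/3! = 0.000566568] × [0.0761595] = 4.31495e-05
Prior × likelihood for each component:
  π_1·p_1 = 0.69 × 4.11582e-06 = 2.83991e-06
  π_2·p_2 = 0.31 × 4.31495e-05 = 1.33764e-05
Marginal: 2.83991e-06 + 1.33764e-05 = 1.62163e-05
So the posterior for Cluster 1 is 2.83991e-06 / 1.62163e-05 ≈ 0.175.

0.175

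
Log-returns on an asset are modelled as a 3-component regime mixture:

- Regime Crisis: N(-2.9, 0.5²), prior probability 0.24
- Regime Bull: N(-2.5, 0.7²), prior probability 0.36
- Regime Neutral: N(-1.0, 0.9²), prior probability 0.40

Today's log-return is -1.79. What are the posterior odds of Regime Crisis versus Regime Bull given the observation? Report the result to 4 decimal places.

Only the two components matter; the odds are (π_i f_i(x)) / (π_j f_j(x)).
Component likelihoods at x = -1.79:
  f_Crisis = (1/(0.5·√(2π)))·exp(−(-1.79−-2.9)²/(2·0.5²)) = 0.797885·exp(-2.46420) = 0.0678815
  f_Bull = (1/(0.7·√(2π)))·exp(−(-1.79−-2.5)²/(2·0.7²)) = 0.569918·exp(-0.51439) = 0.340735
  f_Neutral = (1/(0.9·√(2π)))·exp(−(-1.79−-1.0)²/(2·0.9²)) = 0.443269·exp(-0.38525) = 0.301548
Odds = (0.24/0.36) × (0.0678815/0.340735) = 0.666667 × 0.199221 ≈ 0.1328

0.1328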